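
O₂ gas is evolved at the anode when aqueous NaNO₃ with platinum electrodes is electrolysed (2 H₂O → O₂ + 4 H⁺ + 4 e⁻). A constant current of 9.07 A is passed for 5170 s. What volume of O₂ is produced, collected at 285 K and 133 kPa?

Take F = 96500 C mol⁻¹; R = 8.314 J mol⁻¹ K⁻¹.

2.16 L

Q = I·t = 9.070 A × 5170.0 s = 46890 C.
n(e⁻) = Q/F = 46890 / 96500 = 0.4859 mol.
4 electrons are transferred per O₂ molecule, so n(O₂) = 0.4859 / 4 = 0.1215 mol.
V = nRT/P = (0.1215 × 8.314 × 285) / (133 × 10³ Pa) = 0.00216 m³ = 2.16 L.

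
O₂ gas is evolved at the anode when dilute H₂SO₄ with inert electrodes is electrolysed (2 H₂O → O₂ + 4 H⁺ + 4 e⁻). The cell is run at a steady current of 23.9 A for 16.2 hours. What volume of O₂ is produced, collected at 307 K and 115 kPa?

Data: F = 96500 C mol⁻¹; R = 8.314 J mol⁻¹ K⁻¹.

80.1 L

Q = I·t = 23.90 A × 58320 s = 1394000 C.
n(e⁻) = Q/F = 1394000 / 96500 = 14.44 mol.
4 electrons are transferred per O₂ molecule, so n(O₂) = 14.44 / 4 = 3.611 mol.
V = nRT/P = (3.611 × 8.314 × 307) / (115 × 10³ Pa) = 0.0801 m³ = 80.1 L.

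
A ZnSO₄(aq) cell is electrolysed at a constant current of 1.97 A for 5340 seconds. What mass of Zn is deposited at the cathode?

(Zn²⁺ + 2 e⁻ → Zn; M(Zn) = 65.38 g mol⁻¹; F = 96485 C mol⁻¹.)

Q = I·t = 1.970 A × 5340.0 s = 10520 C.
n(e⁻) = Q/F = 10520 / 96485 = 0.1090 mol.
Zn²⁺ + 2 e⁻ → Zn, so n(Zn) = n(e⁻)/2 = 0.05452 mol.
m = n·M = 0.05452 × 65.38 = 3.56 g.

3.56 g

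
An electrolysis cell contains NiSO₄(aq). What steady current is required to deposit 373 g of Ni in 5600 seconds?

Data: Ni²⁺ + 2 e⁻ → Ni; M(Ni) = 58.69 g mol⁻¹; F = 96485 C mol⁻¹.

n(Ni) = 373 / 58.69 = 6.355 mol.
n(e⁻) = 2 × 6.355 = 12.71 mol.
Q = n(e⁻)·F = 12.71 × 96485 = 1226000 C.
I = Q/t = 1226000 / 5600.0 s = 219 A.

219 A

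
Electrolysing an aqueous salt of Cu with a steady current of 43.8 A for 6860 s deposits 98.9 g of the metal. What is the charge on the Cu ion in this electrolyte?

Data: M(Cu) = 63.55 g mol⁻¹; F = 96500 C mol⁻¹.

+2

Q = I·t = 43.80 A × 6860.0 s = 300500 C, so n(e⁻) = 300500/96500 = 3.114 mol.
n(Cu) deposited = 98.9 / 63.55 = 1.556 mol.
Electrons per atom = n(e⁻)/n(Cu) = 3.114 / 1.556 = 2.00 ≈ 2, so the ion is Cu²⁺.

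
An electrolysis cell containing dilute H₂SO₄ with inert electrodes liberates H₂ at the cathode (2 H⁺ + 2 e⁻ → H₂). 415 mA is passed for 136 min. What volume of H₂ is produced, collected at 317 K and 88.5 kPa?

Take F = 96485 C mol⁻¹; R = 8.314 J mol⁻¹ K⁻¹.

0.523 L

Q = I·t = 0.4150 A × 8160.0 s = 3386 C.
n(e⁻) = Q/F = 3386 / 96485 = 0.03510 mol.
2 electrons are transferred per H₂ molecule, so n(H₂) = 0.03510 / 2 = 0.01755 mol.
V = nRT/P = (0.01755 × 8.314 × 317) / (88.5 × 10³ Pa) = 5.23 × 10⁻⁴ m³ = 0.523 L.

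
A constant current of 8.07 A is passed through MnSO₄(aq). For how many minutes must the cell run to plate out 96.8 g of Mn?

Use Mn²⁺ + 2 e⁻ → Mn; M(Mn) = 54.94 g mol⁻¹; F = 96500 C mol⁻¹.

n(Mn) = m/M = 96.8 / 54.94 = 1.762 mol.
Each Mn atom requires 2 electrons, so n(e⁻) = 2 × 1.762 = 3.524 mol.
Q = n(e⁻)·F = 3.524 × 96500 = 340100 C.
t = Q/I = 340100 / 8.070 A = 42140 s = 702 min.

702 min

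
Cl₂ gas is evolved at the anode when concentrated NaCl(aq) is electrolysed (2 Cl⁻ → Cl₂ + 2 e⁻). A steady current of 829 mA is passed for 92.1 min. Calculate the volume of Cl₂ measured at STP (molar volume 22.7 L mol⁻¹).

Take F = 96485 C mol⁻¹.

0.539 L

Q = I·t = 0.8290 A × 5526.0 s = 4581 C.
n(e⁻) = Q/F = 4581 / 96485 = 0.04748 mol.
2 electrons are transferred per Cl₂ molecule, so n(Cl₂) = 0.04748 / 2 = 0.02374 mol.
V = n × V_m = 0.02374 × 22.7 = 0.539 L.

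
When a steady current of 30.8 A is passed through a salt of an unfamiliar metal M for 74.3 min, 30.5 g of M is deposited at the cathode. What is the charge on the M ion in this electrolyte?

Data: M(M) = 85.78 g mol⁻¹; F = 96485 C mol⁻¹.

Q = I·t = 30.80 A × 4458.0 s = 137300 C, so n(e⁻) = 137300/96485 = 1.423 mol.
n(M) deposited = 30.5 / 85.78 = 0.3556 mol.
Electrons per atom = n(e⁻)/n(M) = 1.423 / 0.3556 = 4.00 ≈ 4, so the ion is M⁴⁺.

+4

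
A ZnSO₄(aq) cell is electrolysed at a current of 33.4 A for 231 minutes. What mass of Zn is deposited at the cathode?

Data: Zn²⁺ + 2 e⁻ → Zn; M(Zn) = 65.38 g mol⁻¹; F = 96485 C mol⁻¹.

157 g

Q = I·t = 33.40 A × 13860 s = 462900 C.
n(e⁻) = Q/F = 462900 / 96485 = 4.798 mol.
Zn²⁺ + 2 e⁻ → Zn, so n(Zn) = n(e⁻)/2 = 2.399 mol.
m = n·M = 2.399 × 65.38 = 157 g.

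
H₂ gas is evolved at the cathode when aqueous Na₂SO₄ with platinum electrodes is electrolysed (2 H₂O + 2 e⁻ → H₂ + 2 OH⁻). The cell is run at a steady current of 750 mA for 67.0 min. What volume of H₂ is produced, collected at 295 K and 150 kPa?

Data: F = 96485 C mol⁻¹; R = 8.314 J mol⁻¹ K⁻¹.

Q = I·t = 0.7500 A × 4020.0 s = 3015 C.
n(e⁻) = Q/F = 3015 / 96485 = 0.03125 mol.
2 electrons are transferred per H₂ molecule, so n(H₂) = 0.03125 / 2 = 0.01562 mol.
V = nRT/P = (0.01562 × 8.314 × 295) / (150 × 10³ Pa) = 2.55 × 10⁻⁴ m³ = 0.255 L.

0.255 L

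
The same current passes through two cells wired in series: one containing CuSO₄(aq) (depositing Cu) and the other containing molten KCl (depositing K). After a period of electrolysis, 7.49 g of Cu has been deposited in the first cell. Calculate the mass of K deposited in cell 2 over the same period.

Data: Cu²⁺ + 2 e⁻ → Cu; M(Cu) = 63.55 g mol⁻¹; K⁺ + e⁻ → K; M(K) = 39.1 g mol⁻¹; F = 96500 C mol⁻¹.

9.22 g

n(Cu) = 7.49 / 63.55 = 0.1179 mol.
Since Cu²⁺ + 2 e⁻ → Cu, n(e⁻) passed = 2 × 0.1179 = 0.2357 mol.
Cells in series carry the same charge, so the same 0.2357 mol of electrons passes through cell 2.
K⁺ + e⁻ → K, so n(K) = 0.2357 / 1 = 0.2357 mol.
m(K) = 0.2357 × 39.1 = 9.22 g.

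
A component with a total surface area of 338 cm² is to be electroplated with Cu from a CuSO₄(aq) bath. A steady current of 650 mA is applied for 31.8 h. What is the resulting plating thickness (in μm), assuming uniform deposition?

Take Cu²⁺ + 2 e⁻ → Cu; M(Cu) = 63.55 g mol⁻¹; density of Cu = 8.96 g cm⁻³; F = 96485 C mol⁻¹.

Q = I·t = 0.6500 × 114480 = 74410 C; n(e⁻) = 0.7712 mol.
n(Cu) = n(e⁻)/2 = 0.3856 mol, so m = 0.3856 × 63.55 = 24.51 g.
Volume = m/ρ = 24.51 / 8.96 = 2.735 cm³.
Thickness = V/A = 2.735 / 338 = 0.00809 cm = 80.9 μm.

80.9 μm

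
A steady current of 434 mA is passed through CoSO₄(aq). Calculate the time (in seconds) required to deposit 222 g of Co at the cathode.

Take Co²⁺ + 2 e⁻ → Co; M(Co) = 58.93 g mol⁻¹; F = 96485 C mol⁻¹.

1.68 × 10⁶ s

n(Co) = m/M = 222 / 58.93 = 3.767 mol.
Each Co atom requires 2 electrons, so n(e⁻) = 2 × 3.767 = 7.534 mol.
Q = n(e⁻)·F = 7.534 × 96485 = 727000 C.
t = Q/I = 727000 / 0.4340 A = 1675000 s.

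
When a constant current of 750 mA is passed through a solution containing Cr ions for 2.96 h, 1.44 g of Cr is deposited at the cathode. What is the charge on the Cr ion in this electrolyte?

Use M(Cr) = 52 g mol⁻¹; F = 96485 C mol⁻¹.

+3

Q = I·t = 0.7500 A × 10656 s = 7992 C, so n(e⁻) = 7992/96485 = 0.08283 mol.
n(Cr) deposited = 1.44 / 52 = 0.02769 mol.
Electrons per atom = n(e⁻)/n(Cr) = 0.08283 / 0.02769 = 2.99 ≈ 3, so the ion is Cr³⁺.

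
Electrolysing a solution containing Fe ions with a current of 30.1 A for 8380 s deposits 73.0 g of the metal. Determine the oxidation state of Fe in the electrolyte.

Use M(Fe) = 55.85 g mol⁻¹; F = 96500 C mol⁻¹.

+2

Q = I·t = 30.10 A × 8380.0 s = 252200 C, so n(e⁻) = 252200/96500 = 2.614 mol.
n(Fe) deposited = 73.0 / 55.85 = 1.307 mol.
Electrons per atom = n(e⁻)/n(Fe) = 2.614 / 1.307 = 2.00 ≈ 2, so the ion is Fe²⁺.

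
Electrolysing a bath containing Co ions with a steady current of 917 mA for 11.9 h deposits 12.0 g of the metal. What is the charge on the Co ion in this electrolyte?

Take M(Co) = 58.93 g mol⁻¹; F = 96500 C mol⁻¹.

Q = I·t = 0.9170 A × 42840 s = 39280 C, so n(e⁻) = 39280/96500 = 0.4071 mol.
n(Co) deposited = 12.0 / 58.93 = 0.2036 mol.
Electrons per atom = n(e⁻)/n(Co) = 0.4071 / 0.2036 = 2.00 ≈ 2, so the ion is Co²⁺.

+2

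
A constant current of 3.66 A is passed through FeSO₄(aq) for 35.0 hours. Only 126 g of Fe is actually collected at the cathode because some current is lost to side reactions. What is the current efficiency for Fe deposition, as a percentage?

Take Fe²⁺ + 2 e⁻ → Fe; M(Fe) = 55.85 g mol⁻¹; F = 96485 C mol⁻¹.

94.4 %

Q = I·t = 3.660 × 126000 = 461200 C; n(e⁻) = 461200/96485 = 4.780 mol.
Theoretical n(Fe) = n(e⁻)/2 = 2.390 mol, i.e. m_theo = 2.390 × 55.85 = 133.5 g.
Efficiency = m_actual / m_theo = 126 / 133.5 = 94.4 %.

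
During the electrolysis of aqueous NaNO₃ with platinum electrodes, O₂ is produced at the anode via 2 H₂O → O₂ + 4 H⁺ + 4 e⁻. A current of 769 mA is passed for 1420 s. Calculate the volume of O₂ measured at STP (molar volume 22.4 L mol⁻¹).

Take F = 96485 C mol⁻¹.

0.0634 L

Q = I·t = 0.7690 A × 1420.0 s = 1092 C.
n(e⁻) = Q/F = 1092 / 96485 = 0.01132 mol.
4 electrons are transferred per O₂ molecule, so n(O₂) = 0.01132 / 4 = 0.002829 mol.
V = n × V_m = 0.002829 × 22.4 = 0.0634 L.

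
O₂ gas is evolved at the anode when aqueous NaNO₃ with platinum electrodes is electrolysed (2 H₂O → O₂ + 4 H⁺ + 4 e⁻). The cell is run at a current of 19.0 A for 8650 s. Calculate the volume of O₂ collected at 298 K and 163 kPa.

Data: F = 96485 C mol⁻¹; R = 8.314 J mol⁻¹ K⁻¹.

Q = I·t = 19.00 A × 8650.0 s = 164400 C.
n(e⁻) = Q/F = 164400 / 96485 = 1.703 mol.
4 electrons are transferred per O₂ molecule, so n(O₂) = 1.703 / 4 = 0.4258 mol.
V = nRT/P = (0.4258 × 8.314 × 298) / (163 × 10³ Pa) = 0.00647 m³ = 6.47 L.

6.47 L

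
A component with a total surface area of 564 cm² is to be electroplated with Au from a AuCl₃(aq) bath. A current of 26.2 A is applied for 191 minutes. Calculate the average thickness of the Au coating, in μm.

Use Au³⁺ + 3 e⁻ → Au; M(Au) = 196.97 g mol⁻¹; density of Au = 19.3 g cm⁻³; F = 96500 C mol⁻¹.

188 μm

Q = I·t = 26.20 × 11460 = 300300 C; n(e⁻) = 3.111 mol.
n(Au) = n(e⁻)/3 = 1.037 mol, so m = 1.037 × 196.97 = 204.3 g.
Volume = m/ρ = 204.3 / 19.3 = 10.58 cm³.
Thickness = V/A = 10.58 / 564 = 0.0188 cm = 188 μm.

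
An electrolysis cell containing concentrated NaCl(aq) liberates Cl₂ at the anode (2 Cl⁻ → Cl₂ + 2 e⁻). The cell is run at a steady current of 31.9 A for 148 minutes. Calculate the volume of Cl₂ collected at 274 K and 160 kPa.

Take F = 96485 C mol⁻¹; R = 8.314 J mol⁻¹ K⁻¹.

Q = I·t = 31.90 A × 8880.0 s = 283300 C.
n(e⁻) = Q/F = 283300 / 96485 = 2.936 mol.
2 electrons are transferred per Cl₂ molecule, so n(Cl₂) = 2.936 / 2 = 1.468 mol.
V = nRT/P = (1.468 × 8.314 × 274) / (160 × 10³ Pa) = 0.0209 m³ = 20.9 L.

20.9 L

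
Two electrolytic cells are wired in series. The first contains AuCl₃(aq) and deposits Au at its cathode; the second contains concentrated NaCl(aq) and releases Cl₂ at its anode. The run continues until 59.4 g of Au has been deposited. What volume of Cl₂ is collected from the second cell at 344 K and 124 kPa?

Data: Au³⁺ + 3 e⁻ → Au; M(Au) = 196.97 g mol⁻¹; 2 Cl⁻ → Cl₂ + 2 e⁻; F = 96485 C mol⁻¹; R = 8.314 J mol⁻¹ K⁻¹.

10.4 L

n(Au) = 59.4 / 196.97 = 0.3016 mol, so n(e⁻) = 3 × 0.3016 = 0.9047 mol.
The cells are in series, so the same 0.9047 mol of electrons passes through the second cell.
2 Cl⁻ → Cl₂ + 2 e⁻ — 2 mol e⁻ per mol Cl₂, so n(Cl₂) = 0.9047/2 = 0.4524 mol.
V = nRT/P = (0.4524 × 8.314 × 344) / (124 × 10³) = 0.0104 m³ = 10.4 L.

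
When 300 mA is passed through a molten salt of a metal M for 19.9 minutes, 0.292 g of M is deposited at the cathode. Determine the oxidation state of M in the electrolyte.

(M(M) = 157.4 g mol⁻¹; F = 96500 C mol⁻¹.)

+2

Q = I·t = 0.3000 A × 1194.0 s = 358.2 C, so n(e⁻) = 358.2/96500 = 0.003712 mol.
n(M) deposited = 0.292 / 157.4 = 0.001855 mol.
Electrons per atom = n(e⁻)/n(M) = 0.003712 / 0.001855 = 2.00 ≈ 2, so the ion is M²⁺.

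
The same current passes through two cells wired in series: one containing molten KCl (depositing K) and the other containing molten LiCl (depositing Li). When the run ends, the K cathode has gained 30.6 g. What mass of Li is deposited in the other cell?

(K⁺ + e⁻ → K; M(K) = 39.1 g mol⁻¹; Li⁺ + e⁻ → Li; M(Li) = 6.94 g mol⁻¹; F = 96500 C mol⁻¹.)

5.43 g

n(K) = 30.6 / 39.1 = 0.7826 mol.
Since K⁺ + e⁻ → K, n(e⁻) passed = 1 × 0.7826 = 0.7826 mol.
Cells in series carry the same charge, so the same 0.7826 mol of electrons passes through cell 2.
Li⁺ + e⁻ → Li, so n(Li) = 0.7826 / 1 = 0.7826 mol.
m(Li) = 0.7826 × 6.94 = 5.43 g.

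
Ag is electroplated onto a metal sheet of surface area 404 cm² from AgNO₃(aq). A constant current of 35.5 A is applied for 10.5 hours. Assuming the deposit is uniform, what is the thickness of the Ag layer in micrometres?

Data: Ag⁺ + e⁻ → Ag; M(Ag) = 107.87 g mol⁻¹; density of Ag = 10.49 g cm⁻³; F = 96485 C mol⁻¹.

Q = I·t = 35.50 × 37800 = 1342000 C; n(e⁻) = 13.91 mol.
n(Ag) = n(e⁻)/1 = 13.91 mol, so m = 13.91 × 107.87 = 1500 g.
Volume = m/ρ = 1500 / 10.49 = 143.0 cm³.
Thickness = V/A = 143.0 / 404 = 0.354 cm = 3540 μm.

3540 μm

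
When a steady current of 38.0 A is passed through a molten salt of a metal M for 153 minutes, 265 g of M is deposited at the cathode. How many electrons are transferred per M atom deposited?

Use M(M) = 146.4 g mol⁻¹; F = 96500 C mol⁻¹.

2

Q = I·t = 38.00 A × 9180.0 s = 348800 C, so n(e⁻) = 348800/96500 = 3.615 mol.
n(M) deposited = 265 / 146.4 = 1.810 mol.
Electrons per atom = n(e⁻)/n(M) = 3.615 / 1.810 = 2.00 ≈ 2, so the ion is M²⁺.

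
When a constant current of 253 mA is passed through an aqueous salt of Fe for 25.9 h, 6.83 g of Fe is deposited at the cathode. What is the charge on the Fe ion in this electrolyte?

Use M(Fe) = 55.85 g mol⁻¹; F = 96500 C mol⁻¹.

+2

Q = I·t = 0.2530 A × 93240 s = 23590 C, so n(e⁻) = 23590/96500 = 0.2445 mol.
n(Fe) deposited = 6.83 / 55.85 = 0.1223 mol.
Electrons per atom = n(e⁻)/n(Fe) = 0.2445 / 0.1223 = 2.00 ≈ 2, so the ion is Fe²⁺.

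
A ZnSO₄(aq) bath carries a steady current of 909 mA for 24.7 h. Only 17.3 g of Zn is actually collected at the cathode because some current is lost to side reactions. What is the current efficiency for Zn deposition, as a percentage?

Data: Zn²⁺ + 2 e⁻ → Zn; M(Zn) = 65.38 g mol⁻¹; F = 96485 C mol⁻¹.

63.2 %

Q = I·t = 0.9090 × 88920 = 80830 C; n(e⁻) = 80830/96485 = 0.8377 mol.
Theoretical n(Zn) = n(e⁻)/2 = 0.4189 mol, i.e. m_theo = 0.4189 × 65.38 = 27.39 g.
Efficiency = m_actual / m_theo = 17.3 / 27.39 = 63.2 %.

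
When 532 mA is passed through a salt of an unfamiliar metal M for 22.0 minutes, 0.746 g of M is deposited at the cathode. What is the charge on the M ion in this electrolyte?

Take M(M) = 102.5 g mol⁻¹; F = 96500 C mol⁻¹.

+1

Q = I·t = 0.5320 A × 1320.0 s = 702.2 C, so n(e⁻) = 702.2/96500 = 0.007277 mol.
n(M) deposited = 0.746 / 102.5 = 0.007278 mol.
Electrons per atom = n(e⁻)/n(M) = 0.007277 / 0.007278 = 1.00 ≈ 1, so the ion is M⁺.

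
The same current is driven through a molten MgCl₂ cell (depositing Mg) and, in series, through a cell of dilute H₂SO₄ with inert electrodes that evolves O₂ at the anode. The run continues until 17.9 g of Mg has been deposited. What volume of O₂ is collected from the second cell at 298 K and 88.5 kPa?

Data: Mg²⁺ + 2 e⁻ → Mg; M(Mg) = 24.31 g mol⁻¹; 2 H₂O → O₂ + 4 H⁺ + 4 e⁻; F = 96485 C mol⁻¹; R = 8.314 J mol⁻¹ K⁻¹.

10.3 L

n(Mg) = 17.9 / 24.31 = 0.7363 mol, so n(e⁻) = 2 × 0.7363 = 1.473 mol.
The cells are in series, so the same 1.473 mol of electrons passes through the second cell.
2 H₂O → O₂ + 4 H⁺ + 4 e⁻ — 4 mol e⁻ per mol O₂, so n(O₂) = 1.473/4 = 0.3682 mol.
V = nRT/P = (0.3682 × 8.314 × 298) / (88.5 × 10³) = 0.0103 m³ = 10.3 L.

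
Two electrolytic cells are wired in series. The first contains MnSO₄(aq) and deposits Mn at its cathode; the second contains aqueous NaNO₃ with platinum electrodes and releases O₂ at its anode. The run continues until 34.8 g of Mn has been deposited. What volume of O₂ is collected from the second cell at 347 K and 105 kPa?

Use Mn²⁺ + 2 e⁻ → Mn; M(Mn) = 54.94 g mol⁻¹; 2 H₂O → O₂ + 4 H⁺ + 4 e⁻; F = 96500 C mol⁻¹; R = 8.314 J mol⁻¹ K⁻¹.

n(Mn) = 34.8 / 54.94 = 0.6334 mol, so n(e⁻) = 2 × 0.6334 = 1.267 mol.
The cells are in series, so the same 1.267 mol of electrons passes through the second cell.
2 H₂O → O₂ + 4 H⁺ + 4 e⁻ — 4 mol e⁻ per mol O₂, so n(O₂) = 1.267/4 = 0.3167 mol.
V = nRT/P = (0.3167 × 8.314 × 347) / (105 × 10³) = 0.00870 m³ = 8.70 L.

8.70 L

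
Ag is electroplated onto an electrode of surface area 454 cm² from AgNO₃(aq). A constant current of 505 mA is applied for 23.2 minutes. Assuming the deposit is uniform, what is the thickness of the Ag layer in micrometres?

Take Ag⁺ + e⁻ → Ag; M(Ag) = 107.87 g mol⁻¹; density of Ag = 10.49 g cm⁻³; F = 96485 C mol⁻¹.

1.65 μm

Q = I·t = 0.5050 × 1392.0 = 703.0 C; n(e⁻) = 0.007286 mol.
n(Ag) = n(e⁻)/1 = 0.007286 mol, so m = 0.007286 × 107.87 = 0.7859 g.
Volume = m/ρ = 0.7859 / 10.49 = 0.07492 cm³.
Thickness = V/A = 0.07492 / 454 = 1.65 × 10⁻⁴ cm = 1.65 μm.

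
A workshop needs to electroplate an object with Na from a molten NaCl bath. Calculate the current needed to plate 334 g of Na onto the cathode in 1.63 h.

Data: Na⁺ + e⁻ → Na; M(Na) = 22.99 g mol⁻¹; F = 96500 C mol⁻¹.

239 A

n(Na) = 334 / 22.99 = 14.53 mol.
n(e⁻) = 1 × 14.53 = 14.53 mol.
Q = n(e⁻)·F = 14.53 × 96500 = 1402000 C.
I = Q/t = 1402000 / 5868.0 s = 239 A.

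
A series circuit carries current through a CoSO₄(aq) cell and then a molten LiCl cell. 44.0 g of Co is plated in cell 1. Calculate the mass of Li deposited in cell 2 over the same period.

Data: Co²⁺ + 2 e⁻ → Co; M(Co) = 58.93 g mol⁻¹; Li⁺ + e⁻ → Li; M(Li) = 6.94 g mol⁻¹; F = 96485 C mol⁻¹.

10.4 g

n(Co) = 44.0 / 58.93 = 0.7466 mol.
Since Co²⁺ + 2 e⁻ → Co, n(e⁻) passed = 2 × 0.7466 = 1.493 mol.
Cells in series carry the same charge, so the same 1.493 mol of electrons passes through cell 2.
Li⁺ + e⁻ → Li, so n(Li) = 1.493 / 1 = 1.493 mol.
m(Li) = 1.493 × 6.94 = 10.4 g.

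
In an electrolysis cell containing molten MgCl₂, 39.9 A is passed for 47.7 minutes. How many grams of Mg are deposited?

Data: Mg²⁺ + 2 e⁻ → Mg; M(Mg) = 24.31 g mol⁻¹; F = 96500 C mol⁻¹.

Q = I·t = 39.90 A × 2862.0 s = 114200 C.
n(e⁻) = Q/F = 114200 / 96500 = 1.183 mol.
Mg²⁺ + 2 e⁻ → Mg, so n(Mg) = n(e⁻)/2 = 0.5917 mol.
m = n·M = 0.5917 × 24.31 = 14.4 g.

14.4 g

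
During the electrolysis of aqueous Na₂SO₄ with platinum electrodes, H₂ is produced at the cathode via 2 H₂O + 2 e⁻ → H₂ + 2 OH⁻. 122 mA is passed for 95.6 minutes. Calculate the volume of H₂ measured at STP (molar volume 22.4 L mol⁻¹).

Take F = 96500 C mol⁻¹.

0.0812 L

Q = I·t = 0.1220 A × 5736.0 s = 699.8 C.
n(e⁻) = Q/F = 699.8 / 96500 = 0.007252 mol.
2 electrons are transferred per H₂ molecule, so n(H₂) = 0.007252 / 2 = 0.003626 mol.
V = n × V_m = 0.003626 × 22.4 = 0.0812 L.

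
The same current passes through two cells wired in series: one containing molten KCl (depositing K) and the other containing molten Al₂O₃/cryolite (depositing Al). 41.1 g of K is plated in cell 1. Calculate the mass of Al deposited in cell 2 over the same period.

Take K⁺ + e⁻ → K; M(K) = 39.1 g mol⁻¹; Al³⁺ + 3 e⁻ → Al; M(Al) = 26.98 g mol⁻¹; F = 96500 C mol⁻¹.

9.45 g

n(K) = 41.1 / 39.1 = 1.051 mol.
Since K⁺ + e⁻ → K, n(e⁻) passed = 1 × 1.051 = 1.051 mol.
Cells in series carry the same charge, so the same 1.051 mol of electrons passes through cell 2.
Al³⁺ + 3 e⁻ → Al, so n(Al) = 1.051 / 3 = 0.3504 mol.
m(Al) = 0.3504 × 26.98 = 9.45 g.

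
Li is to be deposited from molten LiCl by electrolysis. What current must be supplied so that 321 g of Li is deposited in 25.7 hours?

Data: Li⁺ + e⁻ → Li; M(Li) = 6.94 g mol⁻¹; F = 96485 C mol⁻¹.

n(Li) = 321 / 6.94 = 46.25 mol.
n(e⁻) = 1 × 46.25 = 46.25 mol.
Q = n(e⁻)·F = 46.25 × 96485 = 4463000 C.
I = Q/t = 4463000 / 92520 s = 48.2 A.

48.2 A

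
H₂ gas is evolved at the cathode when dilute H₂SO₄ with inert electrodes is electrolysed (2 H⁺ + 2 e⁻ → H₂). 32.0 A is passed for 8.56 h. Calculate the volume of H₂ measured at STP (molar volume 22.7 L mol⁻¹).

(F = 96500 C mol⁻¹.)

116 L

Q = I·t = 32.00 A × 30816 s = 986100 C.
n(e⁻) = Q/F = 986100 / 96500 = 10.22 mol.
2 electrons are transferred per H₂ molecule, so n(H₂) = 10.22 / 2 = 5.109 mol.
V = n × V_m = 5.109 × 22.7 = 116 L.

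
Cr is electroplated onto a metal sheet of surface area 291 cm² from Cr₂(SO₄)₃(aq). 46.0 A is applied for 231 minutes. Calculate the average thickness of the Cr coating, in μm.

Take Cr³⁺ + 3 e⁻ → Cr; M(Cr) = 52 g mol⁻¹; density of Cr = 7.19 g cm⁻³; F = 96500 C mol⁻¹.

Q = I·t = 46.00 × 13860 = 637600 C; n(e⁻) = 6.607 mol.
n(Cr) = n(e⁻)/3 = 2.202 mol, so m = 2.202 × 52 = 114.5 g.
Volume = m/ρ = 114.5 / 7.19 = 15.93 cm³.
Thickness = V/A = 15.93 / 291 = 0.0547 cm = 547 μm.

547 μm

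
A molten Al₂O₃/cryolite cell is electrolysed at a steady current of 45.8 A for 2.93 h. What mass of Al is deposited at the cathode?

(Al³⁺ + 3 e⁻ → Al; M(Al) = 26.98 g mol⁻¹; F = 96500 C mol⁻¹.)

45.0 g

Q = I·t = 45.80 A × 10548 s = 483100 C.
n(e⁻) = Q/F = 483100 / 96500 = 5.006 mol.
Al³⁺ + 3 e⁻ → Al, so n(Al) = n(e⁻)/3 = 1.669 mol.
m = n·M = 1.669 × 26.98 = 45.0 g.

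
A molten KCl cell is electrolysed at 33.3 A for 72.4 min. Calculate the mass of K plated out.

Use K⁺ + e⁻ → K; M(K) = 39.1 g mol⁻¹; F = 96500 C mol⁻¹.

Q = I·t = 33.30 A × 4344.0 s = 144700 C.
n(e⁻) = Q/F = 144700 / 96500 = 1.499 mol.
K⁺ + e⁻ → K, so n(K) = n(e⁻)/1 = 1.499 mol.
m = n·M = 1.499 × 39.1 = 58.6 g.

58.6 g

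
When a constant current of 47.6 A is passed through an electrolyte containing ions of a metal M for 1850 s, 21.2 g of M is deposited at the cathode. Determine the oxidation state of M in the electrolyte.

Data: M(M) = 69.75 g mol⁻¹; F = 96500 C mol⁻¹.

Q = I·t = 47.60 A × 1850.0 s = 88060 C, so n(e⁻) = 88060/96500 = 0.9125 mol.
n(M) deposited = 21.2 / 69.75 = 0.3039 mol.
Electrons per atom = n(e⁻)/n(M) = 0.9125 / 0.3039 = 3.00 ≈ 3, so the ion is M³⁺.

+3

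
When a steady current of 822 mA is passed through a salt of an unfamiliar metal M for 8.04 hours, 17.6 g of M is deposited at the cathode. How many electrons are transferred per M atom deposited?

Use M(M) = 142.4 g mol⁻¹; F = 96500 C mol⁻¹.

2

Q = I·t = 0.8220 A × 28944 s = 23790 C, so n(e⁻) = 23790/96500 = 0.2465 mol.
n(M) deposited = 17.6 / 142.4 = 0.1236 mol.
Electrons per atom = n(e⁻)/n(M) = 0.2465 / 0.1236 = 1.99 ≈ 2, so the ion is M²⁺.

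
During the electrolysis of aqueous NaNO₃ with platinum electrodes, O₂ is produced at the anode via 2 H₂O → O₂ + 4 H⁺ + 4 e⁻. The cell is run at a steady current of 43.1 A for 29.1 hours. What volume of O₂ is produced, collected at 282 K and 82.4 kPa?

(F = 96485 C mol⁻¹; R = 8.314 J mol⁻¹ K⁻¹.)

333 L

Q = I·t = 43.10 A × 104760 s = 4515000 C.
n(e⁻) = Q/F = 4515000 / 96485 = 46.80 mol.
4 electrons are transferred per O₂ molecule, so n(O₂) = 46.80 / 4 = 11.70 mol.
V = nRT/P = (11.70 × 8.314 × 282) / (82.4 × 10³ Pa) = 0.333 m³ = 333 L.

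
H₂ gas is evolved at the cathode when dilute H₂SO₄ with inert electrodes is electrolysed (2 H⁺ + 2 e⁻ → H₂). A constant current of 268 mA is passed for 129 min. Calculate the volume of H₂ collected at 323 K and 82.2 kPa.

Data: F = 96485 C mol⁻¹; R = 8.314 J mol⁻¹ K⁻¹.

0.351 L

Q = I·t = 0.2680 A × 7740.0 s = 2074 C.
n(e⁻) = Q/F = 2074 / 96485 = 0.02150 mol.
2 electrons are transferred per H₂ molecule, so n(H₂) = 0.02150 / 2 = 0.01075 mol.
V = nRT/P = (0.01075 × 8.314 × 323) / (82.2 × 10³ Pa) = 3.51 × 10⁻⁴ m³ = 0.351 L.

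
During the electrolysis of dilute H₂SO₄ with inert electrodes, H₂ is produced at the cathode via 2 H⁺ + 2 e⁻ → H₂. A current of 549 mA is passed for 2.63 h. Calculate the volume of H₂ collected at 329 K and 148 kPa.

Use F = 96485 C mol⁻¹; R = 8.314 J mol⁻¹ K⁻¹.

0.498 L

Q = I·t = 0.5490 A × 9468.0 s = 5198 C.
n(e⁻) = Q/F = 5198 / 96485 = 0.05387 mol.
2 electrons are transferred per H₂ molecule, so n(H₂) = 0.05387 / 2 = 0.02694 mol.
V = nRT/P = (0.02694 × 8.314 × 329) / (148 × 10³ Pa) = 4.98 × 10⁻⁴ m³ = 0.498 L.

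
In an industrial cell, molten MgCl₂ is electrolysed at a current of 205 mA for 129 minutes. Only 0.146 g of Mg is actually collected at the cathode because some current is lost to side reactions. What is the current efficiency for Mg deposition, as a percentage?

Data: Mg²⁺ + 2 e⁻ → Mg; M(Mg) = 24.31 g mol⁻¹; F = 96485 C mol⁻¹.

73.0 %

Q = I·t = 0.2050 × 7740.0 = 1587 C; n(e⁻) = 1587/96485 = 0.01645 mol.
Theoretical n(Mg) = n(e⁻)/2 = 0.008223 mol, i.e. m_theo = 0.008223 × 24.31 = 0.1999 g.
Efficiency = m_actual / m_theo = 0.146 / 0.1999 = 73.0 %.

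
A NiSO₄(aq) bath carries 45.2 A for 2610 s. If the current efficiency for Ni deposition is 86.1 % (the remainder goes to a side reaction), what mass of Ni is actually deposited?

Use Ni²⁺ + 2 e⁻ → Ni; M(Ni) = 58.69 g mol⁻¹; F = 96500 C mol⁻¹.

Q = I·t = 45.20 × 2610.0 = 118000 C.
n(e⁻) = 118000/96500 = 1.223 mol; theoretically n(Ni) = 1.223/2 = 0.6113 mol, m_theo = 35.87 g.
At 86.1 % efficiency, m_actual = 0.861 × 35.87 = 30.9 g.

30.9 g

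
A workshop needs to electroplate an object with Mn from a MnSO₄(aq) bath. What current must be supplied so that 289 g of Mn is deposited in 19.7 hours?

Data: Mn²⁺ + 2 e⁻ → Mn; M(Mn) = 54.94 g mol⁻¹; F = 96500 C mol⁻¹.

n(Mn) = 289 / 54.94 = 5.260 mol.
n(e⁻) = 2 × 5.260 = 10.52 mol.
Q = n(e⁻)·F = 10.52 × 96500 = 1015000 C.
I = Q/t = 1015000 / 70920 s = 14.3 A.

14.3 A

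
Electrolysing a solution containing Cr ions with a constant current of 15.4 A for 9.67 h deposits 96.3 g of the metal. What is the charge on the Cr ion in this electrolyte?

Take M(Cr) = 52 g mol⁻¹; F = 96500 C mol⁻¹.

Q = I·t = 15.40 A × 34812 s = 536100 C, so n(e⁻) = 536100/96500 = 5.555 mol.
n(Cr) deposited = 96.3 / 52 = 1.852 mol.
Electrons per atom = n(e⁻)/n(Cr) = 5.555 / 1.852 = 3.00 ≈ 3, so the ion is Cr³⁺.

+3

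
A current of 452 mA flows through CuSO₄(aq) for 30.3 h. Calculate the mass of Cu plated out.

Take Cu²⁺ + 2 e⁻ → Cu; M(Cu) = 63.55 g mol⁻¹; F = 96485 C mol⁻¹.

16.2 g

Q = I·t = 0.4520 A × 109080 s = 49300 C.
n(e⁻) = Q/F = 49300 / 96485 = 0.5110 mol.
Cu²⁺ + 2 e⁻ → Cu, so n(Cu) = n(e⁻)/2 = 0.2555 mol.
m = n·M = 0.2555 × 63.55 = 16.2 g.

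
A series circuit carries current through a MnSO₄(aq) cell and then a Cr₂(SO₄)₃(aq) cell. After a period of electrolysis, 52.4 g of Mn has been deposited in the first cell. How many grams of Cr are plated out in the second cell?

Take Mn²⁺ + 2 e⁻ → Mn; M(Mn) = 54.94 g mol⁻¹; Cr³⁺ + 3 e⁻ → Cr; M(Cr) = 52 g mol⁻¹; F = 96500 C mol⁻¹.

33.1 g

n(Mn) = 52.4 / 54.94 = 0.9538 mol.
Since Mn²⁺ + 2 e⁻ → Mn, n(e⁻) passed = 2 × 0.9538 = 1.908 mol.
Cells in series carry the same charge, so the same 1.908 mol of electrons passes through cell 2.
Cr³⁺ + 3 e⁻ → Cr, so n(Cr) = 1.908 / 3 = 0.6358 mol.
m(Cr) = 0.6358 × 52 = 33.1 g.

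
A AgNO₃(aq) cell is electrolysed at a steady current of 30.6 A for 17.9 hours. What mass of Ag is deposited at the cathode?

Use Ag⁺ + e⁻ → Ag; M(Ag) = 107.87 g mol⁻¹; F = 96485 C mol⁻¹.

Q = I·t = 30.60 A × 64440 s = 1972000 C.
n(e⁻) = Q/F = 1972000 / 96485 = 20.44 mol.
Ag⁺ + e⁻ → Ag, so n(Ag) = n(e⁻)/1 = 20.44 mol.
m = n·M = 20.44 × 107.87 = 2200 g.

2200 g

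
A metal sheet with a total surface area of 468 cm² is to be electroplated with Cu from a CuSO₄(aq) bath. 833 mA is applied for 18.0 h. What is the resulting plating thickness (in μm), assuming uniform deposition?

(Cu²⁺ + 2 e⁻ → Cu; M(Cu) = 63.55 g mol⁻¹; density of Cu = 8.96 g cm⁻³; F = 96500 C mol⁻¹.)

42.4 μm

Q = I·t = 0.8330 × 64800 = 53980 C; n(e⁻) = 0.5594 mol.
n(Cu) = n(e⁻)/2 = 0.2797 mol, so m = 0.2797 × 63.55 = 17.77 g.
Volume = m/ρ = 17.77 / 8.96 = 1.984 cm³.
Thickness = V/A = 1.984 / 468 = 0.00424 cm = 42.4 μm.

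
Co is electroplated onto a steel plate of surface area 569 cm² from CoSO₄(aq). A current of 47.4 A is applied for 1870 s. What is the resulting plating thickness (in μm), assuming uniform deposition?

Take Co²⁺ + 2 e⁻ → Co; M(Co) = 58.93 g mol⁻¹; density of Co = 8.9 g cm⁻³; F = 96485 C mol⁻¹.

Q = I·t = 47.40 × 1870.0 = 88640 C; n(e⁻) = 0.9187 mol.
n(Co) = n(e⁻)/2 = 0.4593 mol, so m = 0.4593 × 58.93 = 27.07 g.
Volume = m/ρ = 27.07 / 8.9 = 3.041 cm³.
Thickness = V/A = 3.041 / 569 = 0.00535 cm = 53.5 μm.

53.5 μm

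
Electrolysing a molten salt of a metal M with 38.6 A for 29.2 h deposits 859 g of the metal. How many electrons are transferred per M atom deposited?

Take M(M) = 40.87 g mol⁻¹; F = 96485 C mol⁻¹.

2

Q = I·t = 38.60 A × 105120 s = 4058000 C, so n(e⁻) = 4058000/96485 = 42.05 mol.
n(M) deposited = 859 / 40.87 = 21.02 mol.
Electrons per atom = n(e⁻)/n(M) = 42.05 / 21.02 = 2.00 ≈ 2, so the ion is M²⁺.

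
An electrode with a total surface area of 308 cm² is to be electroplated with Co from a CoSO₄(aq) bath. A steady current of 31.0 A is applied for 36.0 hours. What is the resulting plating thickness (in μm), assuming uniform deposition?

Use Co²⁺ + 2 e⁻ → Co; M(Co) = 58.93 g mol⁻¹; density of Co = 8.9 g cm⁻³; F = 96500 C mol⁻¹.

Q = I·t = 31.00 × 129600 = 4018000 C; n(e⁻) = 41.63 mol.
n(Co) = n(e⁻)/2 = 20.82 mol, so m = 20.82 × 58.93 = 1227 g.
Volume = m/ρ = 1227 / 8.9 = 137.8 cm³.
Thickness = V/A = 137.8 / 308 = 0.448 cm = 4480 μm.

4480 μm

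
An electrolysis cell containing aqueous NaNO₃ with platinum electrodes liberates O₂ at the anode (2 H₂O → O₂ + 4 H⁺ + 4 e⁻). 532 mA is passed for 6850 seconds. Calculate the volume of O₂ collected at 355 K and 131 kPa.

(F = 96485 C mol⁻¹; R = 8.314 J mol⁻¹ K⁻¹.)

0.213 L

Q = I·t = 0.5320 A × 6850.0 s = 3644 C.
n(e⁻) = Q/F = 3644 / 96485 = 0.03777 mol.
4 electrons are transferred per O₂ molecule, so n(O₂) = 0.03777 / 4 = 0.009442 mol.
V = nRT/P = (0.009442 × 8.314 × 355) / (131 × 10³ Pa) = 2.13 × 10⁻⁴ m³ = 0.213 L.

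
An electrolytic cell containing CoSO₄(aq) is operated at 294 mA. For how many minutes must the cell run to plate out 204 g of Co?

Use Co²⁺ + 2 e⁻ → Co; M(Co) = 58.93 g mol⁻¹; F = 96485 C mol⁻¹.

n(Co) = m/M = 204 / 58.93 = 3.462 mol.
Each Co atom requires 2 electrons, so n(e⁻) = 2 × 3.462 = 6.923 mol.
Q = n(e⁻)·F = 6.923 × 96485 = 668000 C.
t = Q/I = 668000 / 0.2940 A = 2272000 s = 37900 min.

37900 min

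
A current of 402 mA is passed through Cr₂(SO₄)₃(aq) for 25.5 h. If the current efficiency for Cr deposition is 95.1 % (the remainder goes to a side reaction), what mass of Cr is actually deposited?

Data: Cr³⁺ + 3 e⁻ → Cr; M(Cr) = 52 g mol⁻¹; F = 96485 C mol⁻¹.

6.30 g

Q = I·t = 0.4020 × 91800 = 36900 C.
n(e⁻) = 36900/96485 = 0.3825 mol; theoretically n(Cr) = 0.3825/3 = 0.1275 mol, m_theo = 6.630 g.
At 95.1 % efficiency, m_actual = 0.951 × 6.630 = 6.30 g.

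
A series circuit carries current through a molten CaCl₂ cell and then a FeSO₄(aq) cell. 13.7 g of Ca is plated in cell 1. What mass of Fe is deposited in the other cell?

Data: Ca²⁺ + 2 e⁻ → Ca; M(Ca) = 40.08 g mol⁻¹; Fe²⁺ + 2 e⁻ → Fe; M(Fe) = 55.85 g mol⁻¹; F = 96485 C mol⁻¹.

n(Ca) = 13.7 / 40.08 = 0.3418 mol.
Since Ca²⁺ + 2 e⁻ → Ca, n(e⁻) passed = 2 × 0.3418 = 0.6836 mol.
Cells in series carry the same charge, so the same 0.6836 mol of electrons passes through cell 2.
Fe²⁺ + 2 e⁻ → Fe, so n(Fe) = 0.6836 / 2 = 0.3418 mol.
m(Fe) = 0.3418 × 55.85 = 19.1 g.

19.1 g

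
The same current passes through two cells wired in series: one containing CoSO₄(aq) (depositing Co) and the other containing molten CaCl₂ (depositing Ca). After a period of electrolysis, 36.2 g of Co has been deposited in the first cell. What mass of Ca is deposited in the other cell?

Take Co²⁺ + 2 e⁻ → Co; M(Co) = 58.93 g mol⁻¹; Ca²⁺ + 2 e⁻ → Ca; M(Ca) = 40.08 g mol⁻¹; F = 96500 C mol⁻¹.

24.6 g

n(Co) = 36.2 / 58.93 = 0.6143 mol.
Since Co²⁺ + 2 e⁻ → Co, n(e⁻) passed = 2 × 0.6143 = 1.229 mol.
Cells in series carry the same charge, so the same 1.229 mol of electrons passes through cell 2.
Ca²⁺ + 2 e⁻ → Ca, so n(Ca) = 1.229 / 2 = 0.6143 mol.
m(Ca) = 0.6143 × 40.08 = 24.6 g.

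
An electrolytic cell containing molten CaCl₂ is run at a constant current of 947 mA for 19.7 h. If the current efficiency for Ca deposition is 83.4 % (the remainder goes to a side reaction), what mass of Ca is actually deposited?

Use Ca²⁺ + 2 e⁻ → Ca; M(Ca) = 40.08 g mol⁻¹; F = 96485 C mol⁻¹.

Q = I·t = 0.9470 × 70920 = 67160 C.
n(e⁻) = 67160/96485 = 0.6961 mol; theoretically n(Ca) = 0.6961/2 = 0.3480 mol, m_theo = 13.95 g.
At 83.4 % efficiency, m_actual = 0.834 × 13.95 = 11.6 g.

11.6 g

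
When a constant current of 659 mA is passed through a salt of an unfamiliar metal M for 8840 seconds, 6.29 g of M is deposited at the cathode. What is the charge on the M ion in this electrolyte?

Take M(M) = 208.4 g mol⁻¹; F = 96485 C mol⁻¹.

Q = I·t = 0.6590 A × 8840.0 s = 5826 C, so n(e⁻) = 5826/96485 = 0.06038 mol.
n(M) deposited = 6.29 / 208.4 = 0.03018 mol.
Electrons per atom = n(e⁻)/n(M) = 0.06038 / 0.03018 = 2.00 ≈ 2, so the ion is M²⁺.

+2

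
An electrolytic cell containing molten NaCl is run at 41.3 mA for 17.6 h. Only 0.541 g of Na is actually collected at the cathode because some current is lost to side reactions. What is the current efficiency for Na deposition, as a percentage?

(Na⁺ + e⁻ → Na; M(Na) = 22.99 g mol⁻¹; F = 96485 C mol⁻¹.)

86.8 %

Q = I·t = 0.04130 × 63360 = 2617 C; n(e⁻) = 2617/96485 = 0.02712 mol.
Theoretical n(Na) = n(e⁻)/1 = 0.02712 mol, i.e. m_theo = 0.02712 × 22.99 = 0.6235 g.
Efficiency = m_actual / m_theo = 0.541 / 0.6235 = 86.8 %.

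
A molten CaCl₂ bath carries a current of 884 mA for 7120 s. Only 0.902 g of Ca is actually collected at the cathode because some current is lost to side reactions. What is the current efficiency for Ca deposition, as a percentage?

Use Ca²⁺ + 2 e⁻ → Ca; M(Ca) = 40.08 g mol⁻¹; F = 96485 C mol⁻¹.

Q = I·t = 0.8840 × 7120.0 = 6294 C; n(e⁻) = 6294/96485 = 0.06523 mol.
Theoretical n(Ca) = n(e⁻)/2 = 0.03262 mol, i.e. m_theo = 0.03262 × 40.08 = 1.307 g.
Efficiency = m_actual / m_theo = 0.902 / 1.307 = 69.0 %.

69.0 %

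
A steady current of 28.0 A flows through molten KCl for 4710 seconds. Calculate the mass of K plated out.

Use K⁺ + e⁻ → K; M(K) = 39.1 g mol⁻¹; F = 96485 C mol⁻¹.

Q = I·t = 28.00 A × 4710.0 s = 131900 C.
n(e⁻) = Q/F = 131900 / 96485 = 1.367 mol.
K⁺ + e⁻ → K, so n(K) = n(e⁻)/1 = 1.367 mol.
m = n·M = 1.367 × 39.1 = 53.4 g.

53.4 g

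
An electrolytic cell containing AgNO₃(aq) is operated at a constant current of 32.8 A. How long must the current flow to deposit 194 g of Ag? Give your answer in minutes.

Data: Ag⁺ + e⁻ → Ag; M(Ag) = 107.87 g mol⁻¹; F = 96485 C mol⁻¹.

88.2 min

n(Ag) = m/M = 194 / 107.87 = 1.798 mol.
Each Ag atom requires 1 electron, so n(e⁻) = 1 × 1.798 = 1.798 mol.
Q = n(e⁻)·F = 1.798 × 96485 = 173500 C.
t = Q/I = 173500 / 32.80 A = 5290 s = 88.2 min.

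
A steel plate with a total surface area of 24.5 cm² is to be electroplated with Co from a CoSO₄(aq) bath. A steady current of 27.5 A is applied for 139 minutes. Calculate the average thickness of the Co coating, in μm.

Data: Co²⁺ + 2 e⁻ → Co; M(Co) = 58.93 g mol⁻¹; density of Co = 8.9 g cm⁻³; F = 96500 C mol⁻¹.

3210 μm

Q = I·t = 27.50 × 8340.0 = 229400 C; n(e⁻) = 2.377 mol.
n(Co) = n(e⁻)/2 = 1.188 mol, so m = 1.188 × 58.93 = 70.03 g.
Volume = m/ρ = 70.03 / 8.9 = 7.868 cm³.
Thickness = V/A = 7.868 / 24.5 = 0.321 cm = 3210 μm.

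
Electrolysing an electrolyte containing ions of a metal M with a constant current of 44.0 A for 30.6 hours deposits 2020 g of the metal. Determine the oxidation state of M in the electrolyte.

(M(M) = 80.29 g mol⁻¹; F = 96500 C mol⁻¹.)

Q = I·t = 44.00 A × 110160 s = 4847000 C, so n(e⁻) = 4847000/96500 = 50.23 mol.
n(M) deposited = 2020 / 80.29 = 25.16 mol.
Electrons per atom = n(e⁻)/n(M) = 50.23 / 25.16 = 2.00 ≈ 2, so the ion is M²⁺.

+2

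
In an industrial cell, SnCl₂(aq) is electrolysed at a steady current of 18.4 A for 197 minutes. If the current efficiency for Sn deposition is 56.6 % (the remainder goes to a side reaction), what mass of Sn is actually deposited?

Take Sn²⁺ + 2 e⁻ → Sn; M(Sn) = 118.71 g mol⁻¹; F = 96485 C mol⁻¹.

75.7 g

Q = I·t = 18.40 × 11820 = 217500 C.
n(e⁻) = 217500/96485 = 2.254 mol; theoretically n(Sn) = 2.254/2 = 1.127 mol, m_theo = 133.8 g.
At 56.6 % efficiency, m_actual = 0.566 × 133.8 = 75.7 g.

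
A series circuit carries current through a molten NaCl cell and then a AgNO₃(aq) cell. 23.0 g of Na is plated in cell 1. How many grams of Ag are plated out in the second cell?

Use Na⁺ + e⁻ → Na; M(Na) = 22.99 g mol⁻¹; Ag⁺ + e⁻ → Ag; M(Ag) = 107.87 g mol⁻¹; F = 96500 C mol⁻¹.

108 g

n(Na) = 23.0 / 22.99 = 1.000 mol.
Since Na⁺ + e⁻ → Na, n(e⁻) passed = 1 × 1.000 = 1.000 mol.
Cells in series carry the same charge, so the same 1.000 mol of electrons passes through cell 2.
Ag⁺ + e⁻ → Ag, so n(Ag) = 1.000 / 1 = 1.000 mol.
m(Ag) = 1.000 × 107.87 = 108 g.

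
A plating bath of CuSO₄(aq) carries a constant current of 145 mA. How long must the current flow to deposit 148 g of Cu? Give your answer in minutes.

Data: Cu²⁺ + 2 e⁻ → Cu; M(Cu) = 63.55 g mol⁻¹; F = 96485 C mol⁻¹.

n(Cu) = m/M = 148 / 63.55 = 2.329 mol.
Each Cu atom requires 2 electrons, so n(e⁻) = 2 × 2.329 = 4.658 mol.
Q = n(e⁻)·F = 4.658 × 96485 = 449400 C.
t = Q/I = 449400 / 0.1450 A = 3099000 s = 51700 min.

51700 min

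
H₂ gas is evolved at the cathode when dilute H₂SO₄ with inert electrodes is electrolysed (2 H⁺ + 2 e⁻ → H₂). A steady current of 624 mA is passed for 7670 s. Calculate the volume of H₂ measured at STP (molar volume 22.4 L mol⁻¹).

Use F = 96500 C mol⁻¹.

Q = I·t = 0.6240 A × 7670.0 s = 4786 C.
n(e⁻) = Q/F = 4786 / 96500 = 0.04960 mol.
2 electrons are transferred per H₂ molecule, so n(H₂) = 0.04960 / 2 = 0.02480 mol.
V = n × V_m = 0.02480 × 22.4 = 0.555 L.

0.555 L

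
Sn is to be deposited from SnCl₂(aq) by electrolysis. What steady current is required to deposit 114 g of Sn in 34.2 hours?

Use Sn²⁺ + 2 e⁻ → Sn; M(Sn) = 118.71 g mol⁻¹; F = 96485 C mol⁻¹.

1.51 A

n(Sn) = 114 / 118.71 = 0.9603 mol.
n(e⁻) = 2 × 0.9603 = 1.921 mol.
Q = n(e⁻)·F = 1.921 × 96485 = 185300 C.
I = Q/t = 185300 / 123120 s = 1.51 A.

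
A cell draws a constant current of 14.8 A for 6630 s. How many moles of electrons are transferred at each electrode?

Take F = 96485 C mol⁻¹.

Q = I·t = 14.80 A × 6630.0 s = 98120 C.
n(e⁻) = Q/F = 98120 / 96485 = 1.02 mol.

1.02 mol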